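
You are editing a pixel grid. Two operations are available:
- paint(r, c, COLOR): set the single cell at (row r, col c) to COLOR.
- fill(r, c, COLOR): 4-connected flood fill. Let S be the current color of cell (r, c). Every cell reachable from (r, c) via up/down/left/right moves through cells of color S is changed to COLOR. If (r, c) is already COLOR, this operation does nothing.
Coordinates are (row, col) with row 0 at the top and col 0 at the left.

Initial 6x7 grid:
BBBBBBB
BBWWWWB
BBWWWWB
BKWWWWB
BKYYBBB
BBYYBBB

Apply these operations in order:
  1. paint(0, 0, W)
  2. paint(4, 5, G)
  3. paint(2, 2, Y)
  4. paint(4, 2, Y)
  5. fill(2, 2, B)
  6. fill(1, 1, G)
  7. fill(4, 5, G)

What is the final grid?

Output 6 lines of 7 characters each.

Answer: WGGGGGG
GGWWWWG
GGGWWWG
GKWWWWG
GKYYGGG
GGYYGGG

Derivation:
After op 1 paint(0,0,W):
WBBBBBB
BBWWWWB
BBWWWWB
BKWWWWB
BKYYBBB
BBYYBBB
After op 2 paint(4,5,G):
WBBBBBB
BBWWWWB
BBWWWWB
BKWWWWB
BKYYBGB
BBYYBBB
After op 3 paint(2,2,Y):
WBBBBBB
BBWWWWB
BBYWWWB
BKWWWWB
BKYYBGB
BBYYBBB
After op 4 paint(4,2,Y):
WBBBBBB
BBWWWWB
BBYWWWB
BKWWWWB
BKYYBGB
BBYYBBB
After op 5 fill(2,2,B) [1 cells changed]:
WBBBBBB
BBWWWWB
BBBWWWB
BKWWWWB
BKYYBGB
BBYYBBB
After op 6 fill(1,1,G) [23 cells changed]:
WGGGGGG
GGWWWWG
GGGWWWG
GKWWWWG
GKYYGGG
GGYYGGG
After op 7 fill(4,5,G) [0 cells changed]:
WGGGGGG
GGWWWWG
GGGWWWG
GKWWWWG
GKYYGGG
GGYYGGG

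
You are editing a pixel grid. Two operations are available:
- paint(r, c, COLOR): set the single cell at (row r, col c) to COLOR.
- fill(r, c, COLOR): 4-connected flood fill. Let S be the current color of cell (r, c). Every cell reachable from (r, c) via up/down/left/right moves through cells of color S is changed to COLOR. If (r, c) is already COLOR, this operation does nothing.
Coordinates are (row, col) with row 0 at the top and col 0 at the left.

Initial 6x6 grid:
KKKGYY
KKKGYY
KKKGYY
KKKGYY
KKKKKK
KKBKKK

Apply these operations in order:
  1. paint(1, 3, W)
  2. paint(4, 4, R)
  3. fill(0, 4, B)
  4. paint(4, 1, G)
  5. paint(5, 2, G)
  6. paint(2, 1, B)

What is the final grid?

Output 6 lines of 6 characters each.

Answer: KKKGBB
KKKWBB
KBKGBB
KKKGBB
KGKKRK
KKGKKK

Derivation:
After op 1 paint(1,3,W):
KKKGYY
KKKWYY
KKKGYY
KKKGYY
KKKKKK
KKBKKK
After op 2 paint(4,4,R):
KKKGYY
KKKWYY
KKKGYY
KKKGYY
KKKKRK
KKBKKK
After op 3 fill(0,4,B) [8 cells changed]:
KKKGBB
KKKWBB
KKKGBB
KKKGBB
KKKKRK
KKBKKK
After op 4 paint(4,1,G):
KKKGBB
KKKWBB
KKKGBB
KKKGBB
KGKKRK
KKBKKK
After op 5 paint(5,2,G):
KKKGBB
KKKWBB
KKKGBB
KKKGBB
KGKKRK
KKGKKK
After op 6 paint(2,1,B):
KKKGBB
KKKWBB
KBKGBB
KKKGBB
KGKKRK
KKGKKK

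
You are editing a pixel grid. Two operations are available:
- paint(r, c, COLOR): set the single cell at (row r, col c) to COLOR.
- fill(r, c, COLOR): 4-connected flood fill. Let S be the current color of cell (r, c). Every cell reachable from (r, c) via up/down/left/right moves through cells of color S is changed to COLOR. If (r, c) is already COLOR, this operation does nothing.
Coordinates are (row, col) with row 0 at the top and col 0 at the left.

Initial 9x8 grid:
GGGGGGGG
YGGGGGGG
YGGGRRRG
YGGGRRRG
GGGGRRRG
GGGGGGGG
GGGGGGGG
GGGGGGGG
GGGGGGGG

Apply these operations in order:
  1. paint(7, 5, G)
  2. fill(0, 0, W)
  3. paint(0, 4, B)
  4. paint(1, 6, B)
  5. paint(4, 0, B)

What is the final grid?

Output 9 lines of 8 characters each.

Answer: WWWWBWWW
YWWWWWBW
YWWWRRRW
YWWWRRRW
BWWWRRRW
WWWWWWWW
WWWWWWWW
WWWWWWWW
WWWWWWWW

Derivation:
After op 1 paint(7,5,G):
GGGGGGGG
YGGGGGGG
YGGGRRRG
YGGGRRRG
GGGGRRRG
GGGGGGGG
GGGGGGGG
GGGGGGGG
GGGGGGGG
After op 2 fill(0,0,W) [60 cells changed]:
WWWWWWWW
YWWWWWWW
YWWWRRRW
YWWWRRRW
WWWWRRRW
WWWWWWWW
WWWWWWWW
WWWWWWWW
WWWWWWWW
After op 3 paint(0,4,B):
WWWWBWWW
YWWWWWWW
YWWWRRRW
YWWWRRRW
WWWWRRRW
WWWWWWWW
WWWWWWWW
WWWWWWWW
WWWWWWWW
After op 4 paint(1,6,B):
WWWWBWWW
YWWWWWBW
YWWWRRRW
YWWWRRRW
WWWWRRRW
WWWWWWWW
WWWWWWWW
WWWWWWWW
WWWWWWWW
After op 5 paint(4,0,B):
WWWWBWWW
YWWWWWBW
YWWWRRRW
YWWWRRRW
BWWWRRRW
WWWWWWWW
WWWWWWWW
WWWWWWWW
WWWWWWWW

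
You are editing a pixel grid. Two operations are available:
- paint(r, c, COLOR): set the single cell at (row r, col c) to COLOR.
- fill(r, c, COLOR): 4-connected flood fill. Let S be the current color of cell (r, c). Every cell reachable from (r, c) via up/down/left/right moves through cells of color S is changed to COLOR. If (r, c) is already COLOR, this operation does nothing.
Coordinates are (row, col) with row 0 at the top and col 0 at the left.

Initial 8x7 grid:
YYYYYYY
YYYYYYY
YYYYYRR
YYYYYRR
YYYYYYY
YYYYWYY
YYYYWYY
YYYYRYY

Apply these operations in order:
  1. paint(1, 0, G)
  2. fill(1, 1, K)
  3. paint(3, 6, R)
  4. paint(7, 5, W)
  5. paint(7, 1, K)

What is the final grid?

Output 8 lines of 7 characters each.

Answer: KKKKKKK
GKKKKKK
KKKKKRR
KKKKKRR
KKKKKKK
KKKKWKK
KKKKWKK
KKKKRWK

Derivation:
After op 1 paint(1,0,G):
YYYYYYY
GYYYYYY
YYYYYRR
YYYYYRR
YYYYYYY
YYYYWYY
YYYYWYY
YYYYRYY
After op 2 fill(1,1,K) [48 cells changed]:
KKKKKKK
GKKKKKK
KKKKKRR
KKKKKRR
KKKKKKK
KKKKWKK
KKKKWKK
KKKKRKK
After op 3 paint(3,6,R):
KKKKKKK
GKKKKKK
KKKKKRR
KKKKKRR
KKKKKKK
KKKKWKK
KKKKWKK
KKKKRKK
After op 4 paint(7,5,W):
KKKKKKK
GKKKKKK
KKKKKRR
KKKKKRR
KKKKKKK
KKKKWKK
KKKKWKK
KKKKRWK
After op 5 paint(7,1,K):
KKKKKKK
GKKKKKK
KKKKKRR
KKKKKRR
KKKKKKK
KKKKWKK
KKKKWKK
KKKKRWK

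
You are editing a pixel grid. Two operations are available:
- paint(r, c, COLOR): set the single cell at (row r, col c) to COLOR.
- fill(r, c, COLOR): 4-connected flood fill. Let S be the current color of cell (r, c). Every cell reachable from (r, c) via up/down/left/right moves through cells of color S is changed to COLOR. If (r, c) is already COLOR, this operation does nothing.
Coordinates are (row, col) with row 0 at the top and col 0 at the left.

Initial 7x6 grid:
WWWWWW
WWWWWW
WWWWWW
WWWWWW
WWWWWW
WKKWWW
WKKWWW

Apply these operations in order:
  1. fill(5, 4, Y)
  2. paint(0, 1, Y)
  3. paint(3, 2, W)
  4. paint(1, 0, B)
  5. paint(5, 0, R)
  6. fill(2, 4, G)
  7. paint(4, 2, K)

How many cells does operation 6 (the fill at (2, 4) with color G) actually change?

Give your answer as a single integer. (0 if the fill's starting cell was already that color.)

Answer: 34

Derivation:
After op 1 fill(5,4,Y) [38 cells changed]:
YYYYYY
YYYYYY
YYYYYY
YYYYYY
YYYYYY
YKKYYY
YKKYYY
After op 2 paint(0,1,Y):
YYYYYY
YYYYYY
YYYYYY
YYYYYY
YYYYYY
YKKYYY
YKKYYY
After op 3 paint(3,2,W):
YYYYYY
YYYYYY
YYYYYY
YYWYYY
YYYYYY
YKKYYY
YKKYYY
After op 4 paint(1,0,B):
YYYYYY
BYYYYY
YYYYYY
YYWYYY
YYYYYY
YKKYYY
YKKYYY
After op 5 paint(5,0,R):
YYYYYY
BYYYYY
YYYYYY
YYWYYY
YYYYYY
RKKYYY
YKKYYY
After op 6 fill(2,4,G) [34 cells changed]:
GGGGGG
BGGGGG
GGGGGG
GGWGGG
GGGGGG
RKKGGG
YKKGGG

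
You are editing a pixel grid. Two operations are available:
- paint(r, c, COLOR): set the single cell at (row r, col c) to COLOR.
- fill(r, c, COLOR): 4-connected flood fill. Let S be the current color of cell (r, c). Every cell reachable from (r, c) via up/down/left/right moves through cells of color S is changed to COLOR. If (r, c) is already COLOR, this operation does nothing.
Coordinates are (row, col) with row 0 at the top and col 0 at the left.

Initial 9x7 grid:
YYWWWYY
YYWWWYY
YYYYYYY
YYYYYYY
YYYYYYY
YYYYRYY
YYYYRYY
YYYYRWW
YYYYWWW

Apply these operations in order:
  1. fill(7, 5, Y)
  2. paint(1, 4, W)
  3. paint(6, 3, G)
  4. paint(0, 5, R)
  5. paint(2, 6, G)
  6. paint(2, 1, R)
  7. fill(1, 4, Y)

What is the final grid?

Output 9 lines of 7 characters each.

After op 1 fill(7,5,Y) [5 cells changed]:
YYWWWYY
YYWWWYY
YYYYYYY
YYYYYYY
YYYYYYY
YYYYRYY
YYYYRYY
YYYYRYY
YYYYYYY
After op 2 paint(1,4,W):
YYWWWYY
YYWWWYY
YYYYYYY
YYYYYYY
YYYYYYY
YYYYRYY
YYYYRYY
YYYYRYY
YYYYYYY
After op 3 paint(6,3,G):
YYWWWYY
YYWWWYY
YYYYYYY
YYYYYYY
YYYYYYY
YYYYRYY
YYYGRYY
YYYYRYY
YYYYYYY
After op 4 paint(0,5,R):
YYWWWRY
YYWWWYY
YYYYYYY
YYYYYYY
YYYYYYY
YYYYRYY
YYYGRYY
YYYYRYY
YYYYYYY
After op 5 paint(2,6,G):
YYWWWRY
YYWWWYY
YYYYYYG
YYYYYYY
YYYYYYY
YYYYRYY
YYYGRYY
YYYYRYY
YYYYYYY
After op 6 paint(2,1,R):
YYWWWRY
YYWWWYY
YRYYYYG
YYYYYYY
YYYYYYY
YYYYRYY
YYYGRYY
YYYYRYY
YYYYYYY
After op 7 fill(1,4,Y) [6 cells changed]:
YYYYYRY
YYYYYYY
YRYYYYG
YYYYYYY
YYYYYYY
YYYYRYY
YYYGRYY
YYYYRYY
YYYYYYY

Answer: YYYYYRY
YYYYYYY
YRYYYYG
YYYYYYY
YYYYYYY
YYYYRYY
YYYGRYY
YYYYRYY
YYYYYYY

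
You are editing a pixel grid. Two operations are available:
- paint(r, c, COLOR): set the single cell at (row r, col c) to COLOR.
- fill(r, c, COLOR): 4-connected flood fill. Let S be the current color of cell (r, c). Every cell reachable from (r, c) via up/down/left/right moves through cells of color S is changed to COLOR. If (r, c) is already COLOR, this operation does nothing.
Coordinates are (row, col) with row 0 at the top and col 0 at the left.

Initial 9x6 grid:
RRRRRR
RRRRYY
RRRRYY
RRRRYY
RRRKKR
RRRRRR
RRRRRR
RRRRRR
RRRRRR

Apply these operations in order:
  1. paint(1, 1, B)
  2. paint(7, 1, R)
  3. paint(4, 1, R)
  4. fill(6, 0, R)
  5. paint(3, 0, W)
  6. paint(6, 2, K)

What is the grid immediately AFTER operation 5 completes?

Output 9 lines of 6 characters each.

After op 1 paint(1,1,B):
RRRRRR
RBRRYY
RRRRYY
RRRRYY
RRRKKR
RRRRRR
RRRRRR
RRRRRR
RRRRRR
After op 2 paint(7,1,R):
RRRRRR
RBRRYY
RRRRYY
RRRRYY
RRRKKR
RRRRRR
RRRRRR
RRRRRR
RRRRRR
After op 3 paint(4,1,R):
RRRRRR
RBRRYY
RRRRYY
RRRRYY
RRRKKR
RRRRRR
RRRRRR
RRRRRR
RRRRRR
After op 4 fill(6,0,R) [0 cells changed]:
RRRRRR
RBRRYY
RRRRYY
RRRRYY
RRRKKR
RRRRRR
RRRRRR
RRRRRR
RRRRRR
After op 5 paint(3,0,W):
RRRRRR
RBRRYY
RRRRYY
WRRRYY
RRRKKR
RRRRRR
RRRRRR
RRRRRR
RRRRRR

Answer: RRRRRR
RBRRYY
RRRRYY
WRRRYY
RRRKKR
RRRRRR
RRRRRR
RRRRRR
RRRRRR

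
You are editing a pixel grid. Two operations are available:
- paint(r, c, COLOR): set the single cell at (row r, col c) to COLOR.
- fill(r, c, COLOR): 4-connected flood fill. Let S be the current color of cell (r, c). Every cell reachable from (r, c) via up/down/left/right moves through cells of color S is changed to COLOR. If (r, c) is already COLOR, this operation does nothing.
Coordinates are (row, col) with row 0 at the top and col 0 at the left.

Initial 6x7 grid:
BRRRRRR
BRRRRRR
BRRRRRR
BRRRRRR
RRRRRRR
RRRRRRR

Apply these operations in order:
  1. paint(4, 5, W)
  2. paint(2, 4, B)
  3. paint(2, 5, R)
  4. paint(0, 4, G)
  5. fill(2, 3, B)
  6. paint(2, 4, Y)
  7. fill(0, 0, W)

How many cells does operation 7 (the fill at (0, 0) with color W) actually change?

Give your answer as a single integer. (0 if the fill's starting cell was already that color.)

Answer: 39

Derivation:
After op 1 paint(4,5,W):
BRRRRRR
BRRRRRR
BRRRRRR
BRRRRRR
RRRRRWR
RRRRRRR
After op 2 paint(2,4,B):
BRRRRRR
BRRRRRR
BRRRBRR
BRRRRRR
RRRRRWR
RRRRRRR
After op 3 paint(2,5,R):
BRRRRRR
BRRRRRR
BRRRBRR
BRRRRRR
RRRRRWR
RRRRRRR
After op 4 paint(0,4,G):
BRRRGRR
BRRRRRR
BRRRBRR
BRRRRRR
RRRRRWR
RRRRRRR
After op 5 fill(2,3,B) [35 cells changed]:
BBBBGBB
BBBBBBB
BBBBBBB
BBBBBBB
BBBBBWB
BBBBBBB
After op 6 paint(2,4,Y):
BBBBGBB
BBBBBBB
BBBBYBB
BBBBBBB
BBBBBWB
BBBBBBB
After op 7 fill(0,0,W) [39 cells changed]:
WWWWGWW
WWWWWWW
WWWWYWW
WWWWWWW
WWWWWWW
WWWWWWW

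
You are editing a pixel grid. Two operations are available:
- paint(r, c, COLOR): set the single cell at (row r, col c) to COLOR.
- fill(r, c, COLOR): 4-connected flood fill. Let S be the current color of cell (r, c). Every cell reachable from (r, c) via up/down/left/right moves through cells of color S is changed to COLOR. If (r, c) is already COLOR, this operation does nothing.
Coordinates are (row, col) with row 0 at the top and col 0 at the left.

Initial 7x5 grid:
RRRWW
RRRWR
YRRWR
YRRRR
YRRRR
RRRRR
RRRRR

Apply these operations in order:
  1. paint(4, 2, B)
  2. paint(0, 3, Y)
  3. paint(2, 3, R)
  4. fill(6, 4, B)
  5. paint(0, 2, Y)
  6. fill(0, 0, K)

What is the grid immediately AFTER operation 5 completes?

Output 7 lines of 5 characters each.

After op 1 paint(4,2,B):
RRRWW
RRRWR
YRRWR
YRRRR
YRBRR
RRRRR
RRRRR
After op 2 paint(0,3,Y):
RRRYW
RRRWR
YRRWR
YRRRR
YRBRR
RRRRR
RRRRR
After op 3 paint(2,3,R):
RRRYW
RRRWR
YRRRR
YRRRR
YRBRR
RRRRR
RRRRR
After op 4 fill(6,4,B) [28 cells changed]:
BBBYW
BBBWB
YBBBB
YBBBB
YBBBB
BBBBB
BBBBB
After op 5 paint(0,2,Y):
BBYYW
BBBWB
YBBBB
YBBBB
YBBBB
BBBBB
BBBBB

Answer: BBYYW
BBBWB
YBBBB
YBBBB
YBBBB
BBBBB
BBBBB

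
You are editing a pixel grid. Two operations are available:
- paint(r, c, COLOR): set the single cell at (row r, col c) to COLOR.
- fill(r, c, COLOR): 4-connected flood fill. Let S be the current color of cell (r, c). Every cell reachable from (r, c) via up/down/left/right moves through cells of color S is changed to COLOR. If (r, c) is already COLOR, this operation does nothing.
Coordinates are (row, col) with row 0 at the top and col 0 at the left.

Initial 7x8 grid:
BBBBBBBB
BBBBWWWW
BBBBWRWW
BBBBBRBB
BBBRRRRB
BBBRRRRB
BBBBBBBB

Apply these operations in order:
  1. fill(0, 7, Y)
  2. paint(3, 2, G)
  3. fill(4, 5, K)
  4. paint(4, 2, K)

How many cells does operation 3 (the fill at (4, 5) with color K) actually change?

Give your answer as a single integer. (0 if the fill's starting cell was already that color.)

Answer: 10

Derivation:
After op 1 fill(0,7,Y) [39 cells changed]:
YYYYYYYY
YYYYWWWW
YYYYWRWW
YYYYYRYY
YYYRRRRY
YYYRRRRY
YYYYYYYY
After op 2 paint(3,2,G):
YYYYYYYY
YYYYWWWW
YYYYWRWW
YYGYYRYY
YYYRRRRY
YYYRRRRY
YYYYYYYY
After op 3 fill(4,5,K) [10 cells changed]:
YYYYYYYY
YYYYWWWW
YYYYWKWW
YYGYYKYY
YYYKKKKY
YYYKKKKY
YYYYYYYY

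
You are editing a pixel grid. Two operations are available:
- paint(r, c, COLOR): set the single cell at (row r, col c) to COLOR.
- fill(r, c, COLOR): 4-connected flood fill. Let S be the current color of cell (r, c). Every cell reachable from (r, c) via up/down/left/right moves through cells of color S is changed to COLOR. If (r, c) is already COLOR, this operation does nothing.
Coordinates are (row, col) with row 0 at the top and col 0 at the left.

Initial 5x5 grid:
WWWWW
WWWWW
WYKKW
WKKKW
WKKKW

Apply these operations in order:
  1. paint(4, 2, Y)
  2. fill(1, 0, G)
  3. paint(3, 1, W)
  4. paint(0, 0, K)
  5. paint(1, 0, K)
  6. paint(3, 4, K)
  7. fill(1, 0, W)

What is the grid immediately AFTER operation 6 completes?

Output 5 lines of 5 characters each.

Answer: KGGGG
KGGGG
GYKKG
GWKKK
GKYKG

Derivation:
After op 1 paint(4,2,Y):
WWWWW
WWWWW
WYKKW
WKKKW
WKYKW
After op 2 fill(1,0,G) [16 cells changed]:
GGGGG
GGGGG
GYKKG
GKKKG
GKYKG
After op 3 paint(3,1,W):
GGGGG
GGGGG
GYKKG
GWKKG
GKYKG
After op 4 paint(0,0,K):
KGGGG
GGGGG
GYKKG
GWKKG
GKYKG
After op 5 paint(1,0,K):
KGGGG
KGGGG
GYKKG
GWKKG
GKYKG
After op 6 paint(3,4,K):
KGGGG
KGGGG
GYKKG
GWKKK
GKYKG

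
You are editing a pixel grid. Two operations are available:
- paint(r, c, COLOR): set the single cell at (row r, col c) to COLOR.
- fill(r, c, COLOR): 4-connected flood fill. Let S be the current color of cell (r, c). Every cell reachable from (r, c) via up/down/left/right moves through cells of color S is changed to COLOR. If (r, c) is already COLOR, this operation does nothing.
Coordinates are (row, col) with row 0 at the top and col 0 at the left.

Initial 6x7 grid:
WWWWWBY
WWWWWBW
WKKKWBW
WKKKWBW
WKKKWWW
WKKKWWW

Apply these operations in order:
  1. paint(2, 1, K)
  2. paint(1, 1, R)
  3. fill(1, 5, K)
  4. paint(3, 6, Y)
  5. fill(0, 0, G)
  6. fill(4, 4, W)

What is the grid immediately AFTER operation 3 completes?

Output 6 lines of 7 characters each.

After op 1 paint(2,1,K):
WWWWWBY
WWWWWBW
WKKKWBW
WKKKWBW
WKKKWWW
WKKKWWW
After op 2 paint(1,1,R):
WWWWWBY
WRWWWBW
WKKKWBW
WKKKWBW
WKKKWWW
WKKKWWW
After op 3 fill(1,5,K) [4 cells changed]:
WWWWWKY
WRWWWKW
WKKKWKW
WKKKWKW
WKKKWWW
WKKKWWW

Answer: WWWWWKY
WRWWWKW
WKKKWKW
WKKKWKW
WKKKWWW
WKKKWWW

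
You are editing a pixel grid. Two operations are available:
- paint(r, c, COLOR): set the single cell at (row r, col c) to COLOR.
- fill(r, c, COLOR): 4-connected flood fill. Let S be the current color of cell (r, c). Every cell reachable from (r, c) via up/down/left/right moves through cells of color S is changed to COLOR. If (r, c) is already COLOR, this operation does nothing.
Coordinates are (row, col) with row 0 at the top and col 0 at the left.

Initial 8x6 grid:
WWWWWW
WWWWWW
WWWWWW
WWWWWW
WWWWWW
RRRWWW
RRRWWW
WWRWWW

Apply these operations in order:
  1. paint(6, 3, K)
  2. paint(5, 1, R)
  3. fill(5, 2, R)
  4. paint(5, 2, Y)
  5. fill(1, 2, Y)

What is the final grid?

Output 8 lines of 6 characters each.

Answer: YYYYYY
YYYYYY
YYYYYY
YYYYYY
YYYYYY
RRYYYY
RRRKYY
WWRYYY

Derivation:
After op 1 paint(6,3,K):
WWWWWW
WWWWWW
WWWWWW
WWWWWW
WWWWWW
RRRWWW
RRRKWW
WWRWWW
After op 2 paint(5,1,R):
WWWWWW
WWWWWW
WWWWWW
WWWWWW
WWWWWW
RRRWWW
RRRKWW
WWRWWW
After op 3 fill(5,2,R) [0 cells changed]:
WWWWWW
WWWWWW
WWWWWW
WWWWWW
WWWWWW
RRRWWW
RRRKWW
WWRWWW
After op 4 paint(5,2,Y):
WWWWWW
WWWWWW
WWWWWW
WWWWWW
WWWWWW
RRYWWW
RRRKWW
WWRWWW
After op 5 fill(1,2,Y) [38 cells changed]:
YYYYYY
YYYYYY
YYYYYY
YYYYYY
YYYYYY
RRYYYY
RRRKYY
WWRYYY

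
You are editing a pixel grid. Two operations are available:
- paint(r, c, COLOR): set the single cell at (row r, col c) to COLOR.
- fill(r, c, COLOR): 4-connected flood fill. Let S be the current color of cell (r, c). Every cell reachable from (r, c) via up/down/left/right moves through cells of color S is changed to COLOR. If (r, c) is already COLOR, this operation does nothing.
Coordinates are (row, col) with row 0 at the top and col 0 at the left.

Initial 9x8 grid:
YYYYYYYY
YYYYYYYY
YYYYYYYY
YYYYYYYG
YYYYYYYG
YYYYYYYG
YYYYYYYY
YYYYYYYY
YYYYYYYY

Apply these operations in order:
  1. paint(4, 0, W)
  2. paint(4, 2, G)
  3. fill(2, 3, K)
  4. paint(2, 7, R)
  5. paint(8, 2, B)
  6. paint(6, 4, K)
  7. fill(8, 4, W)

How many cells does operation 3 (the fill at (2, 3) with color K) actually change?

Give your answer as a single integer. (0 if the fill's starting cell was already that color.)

Answer: 67

Derivation:
After op 1 paint(4,0,W):
YYYYYYYY
YYYYYYYY
YYYYYYYY
YYYYYYYG
WYYYYYYG
YYYYYYYG
YYYYYYYY
YYYYYYYY
YYYYYYYY
After op 2 paint(4,2,G):
YYYYYYYY
YYYYYYYY
YYYYYYYY
YYYYYYYG
WYGYYYYG
YYYYYYYG
YYYYYYYY
YYYYYYYY
YYYYYYYY
After op 3 fill(2,3,K) [67 cells changed]:
KKKKKKKK
KKKKKKKK
KKKKKKKK
KKKKKKKG
WKGKKKKG
KKKKKKKG
KKKKKKKK
KKKKKKKK
KKKKKKKK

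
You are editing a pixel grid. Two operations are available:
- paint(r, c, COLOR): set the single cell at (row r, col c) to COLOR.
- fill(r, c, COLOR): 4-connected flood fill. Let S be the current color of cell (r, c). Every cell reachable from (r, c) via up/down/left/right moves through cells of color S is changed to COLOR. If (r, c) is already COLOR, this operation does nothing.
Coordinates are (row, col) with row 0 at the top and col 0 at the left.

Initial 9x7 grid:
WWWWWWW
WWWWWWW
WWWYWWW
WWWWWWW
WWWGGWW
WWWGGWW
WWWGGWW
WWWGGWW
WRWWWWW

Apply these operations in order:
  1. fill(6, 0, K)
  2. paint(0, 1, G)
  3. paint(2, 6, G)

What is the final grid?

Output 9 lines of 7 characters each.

After op 1 fill(6,0,K) [53 cells changed]:
KKKKKKK
KKKKKKK
KKKYKKK
KKKKKKK
KKKGGKK
KKKGGKK
KKKGGKK
KKKGGKK
KRKKKKK
After op 2 paint(0,1,G):
KGKKKKK
KKKKKKK
KKKYKKK
KKKKKKK
KKKGGKK
KKKGGKK
KKKGGKK
KKKGGKK
KRKKKKK
After op 3 paint(2,6,G):
KGKKKKK
KKKKKKK
KKKYKKG
KKKKKKK
KKKGGKK
KKKGGKK
KKKGGKK
KKKGGKK
KRKKKKK

Answer: KGKKKKK
KKKKKKK
KKKYKKG
KKKKKKK
KKKGGKK
KKKGGKK
KKKGGKK
KKKGGKK
KRKKKKK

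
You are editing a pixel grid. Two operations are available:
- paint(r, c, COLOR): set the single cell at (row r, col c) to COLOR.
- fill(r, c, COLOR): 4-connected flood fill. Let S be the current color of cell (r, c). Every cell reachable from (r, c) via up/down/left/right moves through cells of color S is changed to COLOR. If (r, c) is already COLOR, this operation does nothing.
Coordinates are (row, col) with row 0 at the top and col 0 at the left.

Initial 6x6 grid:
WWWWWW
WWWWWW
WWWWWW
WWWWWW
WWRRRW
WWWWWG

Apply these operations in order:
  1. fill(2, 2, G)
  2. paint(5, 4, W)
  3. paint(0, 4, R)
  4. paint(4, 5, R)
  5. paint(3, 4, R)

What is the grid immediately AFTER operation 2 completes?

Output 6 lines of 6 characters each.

After op 1 fill(2,2,G) [32 cells changed]:
GGGGGG
GGGGGG
GGGGGG
GGGGGG
GGRRRG
GGGGGG
After op 2 paint(5,4,W):
GGGGGG
GGGGGG
GGGGGG
GGGGGG
GGRRRG
GGGGWG

Answer: GGGGGG
GGGGGG
GGGGGG
GGGGGG
GGRRRG
GGGGWG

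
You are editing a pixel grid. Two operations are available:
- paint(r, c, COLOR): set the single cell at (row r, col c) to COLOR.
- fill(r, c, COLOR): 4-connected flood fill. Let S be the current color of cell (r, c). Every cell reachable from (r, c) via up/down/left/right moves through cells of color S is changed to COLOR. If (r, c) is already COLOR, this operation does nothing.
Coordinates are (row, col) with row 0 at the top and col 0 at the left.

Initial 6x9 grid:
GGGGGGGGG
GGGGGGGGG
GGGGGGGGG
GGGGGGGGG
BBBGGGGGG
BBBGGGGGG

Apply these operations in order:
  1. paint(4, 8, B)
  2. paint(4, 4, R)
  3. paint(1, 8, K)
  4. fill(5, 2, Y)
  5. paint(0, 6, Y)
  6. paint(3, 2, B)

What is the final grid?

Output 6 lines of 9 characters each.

After op 1 paint(4,8,B):
GGGGGGGGG
GGGGGGGGG
GGGGGGGGG
GGGGGGGGG
BBBGGGGGB
BBBGGGGGG
After op 2 paint(4,4,R):
GGGGGGGGG
GGGGGGGGG
GGGGGGGGG
GGGGGGGGG
BBBGRGGGB
BBBGGGGGG
After op 3 paint(1,8,K):
GGGGGGGGG
GGGGGGGGK
GGGGGGGGG
GGGGGGGGG
BBBGRGGGB
BBBGGGGGG
After op 4 fill(5,2,Y) [6 cells changed]:
GGGGGGGGG
GGGGGGGGK
GGGGGGGGG
GGGGGGGGG
YYYGRGGGB
YYYGGGGGG
After op 5 paint(0,6,Y):
GGGGGGYGG
GGGGGGGGK
GGGGGGGGG
GGGGGGGGG
YYYGRGGGB
YYYGGGGGG
After op 6 paint(3,2,B):
GGGGGGYGG
GGGGGGGGK
GGGGGGGGG
GGBGGGGGG
YYYGRGGGB
YYYGGGGGG

Answer: GGGGGGYGG
GGGGGGGGK
GGGGGGGGG
GGBGGGGGG
YYYGRGGGB
YYYGGGGGG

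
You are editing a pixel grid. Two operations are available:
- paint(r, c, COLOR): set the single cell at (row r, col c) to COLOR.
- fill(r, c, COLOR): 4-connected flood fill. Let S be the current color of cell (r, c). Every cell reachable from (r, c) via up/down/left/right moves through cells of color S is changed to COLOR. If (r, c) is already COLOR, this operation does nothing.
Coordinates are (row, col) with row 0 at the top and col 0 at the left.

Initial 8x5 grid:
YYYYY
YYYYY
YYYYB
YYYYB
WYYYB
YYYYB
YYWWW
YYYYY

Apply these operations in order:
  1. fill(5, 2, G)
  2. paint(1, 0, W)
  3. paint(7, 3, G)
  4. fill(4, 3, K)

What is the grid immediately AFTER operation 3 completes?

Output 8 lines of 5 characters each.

Answer: GGGGG
WGGGG
GGGGB
GGGGB
WGGGB
GGGGB
GGWWW
GGGGG

Derivation:
After op 1 fill(5,2,G) [32 cells changed]:
GGGGG
GGGGG
GGGGB
GGGGB
WGGGB
GGGGB
GGWWW
GGGGG
After op 2 paint(1,0,W):
GGGGG
WGGGG
GGGGB
GGGGB
WGGGB
GGGGB
GGWWW
GGGGG
After op 3 paint(7,3,G):
GGGGG
WGGGG
GGGGB
GGGGB
WGGGB
GGGGB
GGWWW
GGGGG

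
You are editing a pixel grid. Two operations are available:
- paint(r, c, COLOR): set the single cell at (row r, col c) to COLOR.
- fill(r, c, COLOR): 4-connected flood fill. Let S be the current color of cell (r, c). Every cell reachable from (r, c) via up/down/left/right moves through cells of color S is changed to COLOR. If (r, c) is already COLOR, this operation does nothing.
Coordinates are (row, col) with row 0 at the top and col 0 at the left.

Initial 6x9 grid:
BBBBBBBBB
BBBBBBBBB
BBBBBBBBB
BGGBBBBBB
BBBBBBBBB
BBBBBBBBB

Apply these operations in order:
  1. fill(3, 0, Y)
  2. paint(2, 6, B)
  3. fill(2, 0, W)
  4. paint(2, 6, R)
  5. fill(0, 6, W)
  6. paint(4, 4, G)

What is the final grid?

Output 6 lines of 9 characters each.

Answer: WWWWWWWWW
WWWWWWWWW
WWWWWWRWW
WGGWWWWWW
WWWWGWWWW
WWWWWWWWW

Derivation:
After op 1 fill(3,0,Y) [52 cells changed]:
YYYYYYYYY
YYYYYYYYY
YYYYYYYYY
YGGYYYYYY
YYYYYYYYY
YYYYYYYYY
After op 2 paint(2,6,B):
YYYYYYYYY
YYYYYYYYY
YYYYYYBYY
YGGYYYYYY
YYYYYYYYY
YYYYYYYYY
After op 3 fill(2,0,W) [51 cells changed]:
WWWWWWWWW
WWWWWWWWW
WWWWWWBWW
WGGWWWWWW
WWWWWWWWW
WWWWWWWWW
After op 4 paint(2,6,R):
WWWWWWWWW
WWWWWWWWW
WWWWWWRWW
WGGWWWWWW
WWWWWWWWW
WWWWWWWWW
After op 5 fill(0,6,W) [0 cells changed]:
WWWWWWWWW
WWWWWWWWW
WWWWWWRWW
WGGWWWWWW
WWWWWWWWW
WWWWWWWWW
After op 6 paint(4,4,G):
WWWWWWWWW
WWWWWWWWW
WWWWWWRWW
WGGWWWWWW
WWWWGWWWW
WWWWWWWWW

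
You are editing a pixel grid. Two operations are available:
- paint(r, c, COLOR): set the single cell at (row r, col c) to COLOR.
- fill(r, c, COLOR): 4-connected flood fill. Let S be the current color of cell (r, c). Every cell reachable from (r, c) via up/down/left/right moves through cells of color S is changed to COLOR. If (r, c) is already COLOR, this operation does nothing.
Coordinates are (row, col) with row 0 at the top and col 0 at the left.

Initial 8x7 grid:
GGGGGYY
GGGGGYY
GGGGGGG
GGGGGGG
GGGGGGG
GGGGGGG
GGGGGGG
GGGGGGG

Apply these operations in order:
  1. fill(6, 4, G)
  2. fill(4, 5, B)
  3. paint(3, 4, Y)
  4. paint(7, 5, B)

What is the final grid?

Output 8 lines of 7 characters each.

After op 1 fill(6,4,G) [0 cells changed]:
GGGGGYY
GGGGGYY
GGGGGGG
GGGGGGG
GGGGGGG
GGGGGGG
GGGGGGG
GGGGGGG
After op 2 fill(4,5,B) [52 cells changed]:
BBBBBYY
BBBBBYY
BBBBBBB
BBBBBBB
BBBBBBB
BBBBBBB
BBBBBBB
BBBBBBB
After op 3 paint(3,4,Y):
BBBBBYY
BBBBBYY
BBBBBBB
BBBBYBB
BBBBBBB
BBBBBBB
BBBBBBB
BBBBBBB
After op 4 paint(7,5,B):
BBBBBYY
BBBBBYY
BBBBBBB
BBBBYBB
BBBBBBB
BBBBBBB
BBBBBBB
BBBBBBB

Answer: BBBBBYY
BBBBBYY
BBBBBBB
BBBBYBB
BBBBBBB
BBBBBBB
BBBBBBB
BBBBBBB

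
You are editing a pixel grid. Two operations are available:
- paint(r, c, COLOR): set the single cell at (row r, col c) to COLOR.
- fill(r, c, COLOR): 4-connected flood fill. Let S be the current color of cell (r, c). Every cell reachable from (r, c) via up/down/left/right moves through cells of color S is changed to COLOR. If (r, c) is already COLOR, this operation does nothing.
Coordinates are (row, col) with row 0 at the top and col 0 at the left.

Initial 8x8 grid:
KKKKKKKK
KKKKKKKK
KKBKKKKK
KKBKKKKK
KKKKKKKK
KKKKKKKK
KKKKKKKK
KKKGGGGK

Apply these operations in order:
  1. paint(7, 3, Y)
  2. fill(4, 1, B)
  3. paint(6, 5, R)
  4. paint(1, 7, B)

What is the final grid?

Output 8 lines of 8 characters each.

After op 1 paint(7,3,Y):
KKKKKKKK
KKKKKKKK
KKBKKKKK
KKBKKKKK
KKKKKKKK
KKKKKKKK
KKKKKKKK
KKKYGGGK
After op 2 fill(4,1,B) [58 cells changed]:
BBBBBBBB
BBBBBBBB
BBBBBBBB
BBBBBBBB
BBBBBBBB
BBBBBBBB
BBBBBBBB
BBBYGGGB
After op 3 paint(6,5,R):
BBBBBBBB
BBBBBBBB
BBBBBBBB
BBBBBBBB
BBBBBBBB
BBBBBBBB
BBBBBRBB
BBBYGGGB
After op 4 paint(1,7,B):
BBBBBBBB
BBBBBBBB
BBBBBBBB
BBBBBBBB
BBBBBBBB
BBBBBBBB
BBBBBRBB
BBBYGGGB

Answer: BBBBBBBB
BBBBBBBB
BBBBBBBB
BBBBBBBB
BBBBBBBB
BBBBBBBB
BBBBBRBB
BBBYGGGB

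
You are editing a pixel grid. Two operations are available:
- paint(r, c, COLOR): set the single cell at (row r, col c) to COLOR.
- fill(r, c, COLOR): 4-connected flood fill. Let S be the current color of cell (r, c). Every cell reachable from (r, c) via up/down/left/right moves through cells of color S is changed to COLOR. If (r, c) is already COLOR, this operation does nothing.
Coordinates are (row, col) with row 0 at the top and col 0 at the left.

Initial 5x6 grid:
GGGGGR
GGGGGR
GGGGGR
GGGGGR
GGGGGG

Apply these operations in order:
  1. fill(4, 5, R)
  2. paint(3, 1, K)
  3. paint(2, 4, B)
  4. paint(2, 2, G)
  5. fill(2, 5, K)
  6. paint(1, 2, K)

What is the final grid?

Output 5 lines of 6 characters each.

Answer: KKKKKK
KKKKKK
KKGKBK
KKKKKK
KKKKKK

Derivation:
After op 1 fill(4,5,R) [26 cells changed]:
RRRRRR
RRRRRR
RRRRRR
RRRRRR
RRRRRR
After op 2 paint(3,1,K):
RRRRRR
RRRRRR
RRRRRR
RKRRRR
RRRRRR
After op 3 paint(2,4,B):
RRRRRR
RRRRRR
RRRRBR
RKRRRR
RRRRRR
After op 4 paint(2,2,G):
RRRRRR
RRRRRR
RRGRBR
RKRRRR
RRRRRR
After op 5 fill(2,5,K) [27 cells changed]:
KKKKKK
KKKKKK
KKGKBK
KKKKKK
KKKKKK
After op 6 paint(1,2,K):
KKKKKK
KKKKKK
KKGKBK
KKKKKK
KKKKKK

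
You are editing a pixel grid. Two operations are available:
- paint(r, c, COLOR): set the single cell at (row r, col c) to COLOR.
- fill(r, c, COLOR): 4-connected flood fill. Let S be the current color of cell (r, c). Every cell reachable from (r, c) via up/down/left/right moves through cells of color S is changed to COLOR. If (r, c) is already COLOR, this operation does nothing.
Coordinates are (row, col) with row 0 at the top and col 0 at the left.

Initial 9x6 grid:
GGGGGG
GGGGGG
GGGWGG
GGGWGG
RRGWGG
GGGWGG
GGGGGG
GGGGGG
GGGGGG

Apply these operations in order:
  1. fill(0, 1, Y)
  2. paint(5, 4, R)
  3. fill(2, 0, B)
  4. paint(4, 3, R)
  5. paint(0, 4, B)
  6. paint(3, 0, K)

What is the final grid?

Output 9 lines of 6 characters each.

Answer: BBBBBB
BBBBBB
BBBWBB
KBBWBB
RRBRBB
BBBWRB
BBBBBB
BBBBBB
BBBBBB

Derivation:
After op 1 fill(0,1,Y) [48 cells changed]:
YYYYYY
YYYYYY
YYYWYY
YYYWYY
RRYWYY
YYYWYY
YYYYYY
YYYYYY
YYYYYY
After op 2 paint(5,4,R):
YYYYYY
YYYYYY
YYYWYY
YYYWYY
RRYWYY
YYYWRY
YYYYYY
YYYYYY
YYYYYY
After op 3 fill(2,0,B) [47 cells changed]:
BBBBBB
BBBBBB
BBBWBB
BBBWBB
RRBWBB
BBBWRB
BBBBBB
BBBBBB
BBBBBB
After op 4 paint(4,3,R):
BBBBBB
BBBBBB
BBBWBB
BBBWBB
RRBRBB
BBBWRB
BBBBBB
BBBBBB
BBBBBB
After op 5 paint(0,4,B):
BBBBBB
BBBBBB
BBBWBB
BBBWBB
RRBRBB
BBBWRB
BBBBBB
BBBBBB
BBBBBB
After op 6 paint(3,0,K):
BBBBBB
BBBBBB
BBBWBB
KBBWBB
RRBRBB
BBBWRB
BBBBBB
BBBBBB
BBBBBB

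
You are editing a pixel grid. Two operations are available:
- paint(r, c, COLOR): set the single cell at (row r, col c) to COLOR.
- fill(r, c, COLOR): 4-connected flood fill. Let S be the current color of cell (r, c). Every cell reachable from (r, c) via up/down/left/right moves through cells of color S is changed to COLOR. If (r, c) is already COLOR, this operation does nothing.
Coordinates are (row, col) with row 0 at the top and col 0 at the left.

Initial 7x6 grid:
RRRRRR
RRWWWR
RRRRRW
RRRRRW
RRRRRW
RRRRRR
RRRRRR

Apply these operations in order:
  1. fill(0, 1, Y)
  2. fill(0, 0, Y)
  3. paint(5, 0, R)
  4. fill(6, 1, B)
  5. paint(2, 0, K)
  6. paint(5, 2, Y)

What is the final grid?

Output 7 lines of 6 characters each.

After op 1 fill(0,1,Y) [36 cells changed]:
YYYYYY
YYWWWY
YYYYYW
YYYYYW
YYYYYW
YYYYYY
YYYYYY
After op 2 fill(0,0,Y) [0 cells changed]:
YYYYYY
YYWWWY
YYYYYW
YYYYYW
YYYYYW
YYYYYY
YYYYYY
After op 3 paint(5,0,R):
YYYYYY
YYWWWY
YYYYYW
YYYYYW
YYYYYW
RYYYYY
YYYYYY
After op 4 fill(6,1,B) [35 cells changed]:
BBBBBB
BBWWWB
BBBBBW
BBBBBW
BBBBBW
RBBBBB
BBBBBB
After op 5 paint(2,0,K):
BBBBBB
BBWWWB
KBBBBW
BBBBBW
BBBBBW
RBBBBB
BBBBBB
After op 6 paint(5,2,Y):
BBBBBB
BBWWWB
KBBBBW
BBBBBW
BBBBBW
RBYBBB
BBBBBB

Answer: BBBBBB
BBWWWB
KBBBBW
BBBBBW
BBBBBW
RBYBBB
BBBBBB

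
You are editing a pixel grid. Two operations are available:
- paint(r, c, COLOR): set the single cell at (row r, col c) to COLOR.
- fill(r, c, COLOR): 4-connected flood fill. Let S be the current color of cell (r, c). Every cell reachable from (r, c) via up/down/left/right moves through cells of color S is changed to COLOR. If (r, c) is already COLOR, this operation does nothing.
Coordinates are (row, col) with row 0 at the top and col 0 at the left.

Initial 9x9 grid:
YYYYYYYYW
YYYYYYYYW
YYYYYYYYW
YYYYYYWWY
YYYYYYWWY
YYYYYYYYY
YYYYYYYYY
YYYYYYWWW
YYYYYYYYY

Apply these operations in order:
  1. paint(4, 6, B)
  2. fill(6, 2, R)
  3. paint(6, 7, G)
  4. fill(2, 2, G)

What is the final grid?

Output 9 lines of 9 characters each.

Answer: GGGGGGGGW
GGGGGGGGW
GGGGGGGGW
GGGGGGWWG
GGGGGGBWG
GGGGGGGGG
GGGGGGGGG
GGGGGGWWW
GGGGGGGGG

Derivation:
After op 1 paint(4,6,B):
YYYYYYYYW
YYYYYYYYW
YYYYYYYYW
YYYYYYWWY
YYYYYYBWY
YYYYYYYYY
YYYYYYYYY
YYYYYYWWW
YYYYYYYYY
After op 2 fill(6,2,R) [71 cells changed]:
RRRRRRRRW
RRRRRRRRW
RRRRRRRRW
RRRRRRWWR
RRRRRRBWR
RRRRRRRRR
RRRRRRRRR
RRRRRRWWW
RRRRRRRRR
After op 3 paint(6,7,G):
RRRRRRRRW
RRRRRRRRW
RRRRRRRRW
RRRRRRWWR
RRRRRRBWR
RRRRRRRRR
RRRRRRRGR
RRRRRRWWW
RRRRRRRRR
After op 4 fill(2,2,G) [70 cells changed]:
GGGGGGGGW
GGGGGGGGW
GGGGGGGGW
GGGGGGWWG
GGGGGGBWG
GGGGGGGGG
GGGGGGGGG
GGGGGGWWW
GGGGGGGGG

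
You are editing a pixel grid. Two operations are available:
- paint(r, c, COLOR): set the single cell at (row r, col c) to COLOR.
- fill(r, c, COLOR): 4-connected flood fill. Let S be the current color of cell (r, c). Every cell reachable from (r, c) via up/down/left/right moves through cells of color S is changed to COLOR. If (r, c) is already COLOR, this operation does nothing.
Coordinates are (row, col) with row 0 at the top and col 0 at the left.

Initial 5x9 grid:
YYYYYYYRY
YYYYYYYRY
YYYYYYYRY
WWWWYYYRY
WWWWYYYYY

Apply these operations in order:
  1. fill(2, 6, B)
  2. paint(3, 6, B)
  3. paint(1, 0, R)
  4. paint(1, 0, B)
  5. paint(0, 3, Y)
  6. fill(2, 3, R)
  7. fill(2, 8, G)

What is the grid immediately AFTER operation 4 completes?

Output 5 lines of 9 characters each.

Answer: BBBBBBBRB
BBBBBBBRB
BBBBBBBRB
WWWWBBBRB
WWWWBBBBB

Derivation:
After op 1 fill(2,6,B) [33 cells changed]:
BBBBBBBRB
BBBBBBBRB
BBBBBBBRB
WWWWBBBRB
WWWWBBBBB
After op 2 paint(3,6,B):
BBBBBBBRB
BBBBBBBRB
BBBBBBBRB
WWWWBBBRB
WWWWBBBBB
After op 3 paint(1,0,R):
BBBBBBBRB
RBBBBBBRB
BBBBBBBRB
WWWWBBBRB
WWWWBBBBB
After op 4 paint(1,0,B):
BBBBBBBRB
BBBBBBBRB
BBBBBBBRB
WWWWBBBRB
WWWWBBBBB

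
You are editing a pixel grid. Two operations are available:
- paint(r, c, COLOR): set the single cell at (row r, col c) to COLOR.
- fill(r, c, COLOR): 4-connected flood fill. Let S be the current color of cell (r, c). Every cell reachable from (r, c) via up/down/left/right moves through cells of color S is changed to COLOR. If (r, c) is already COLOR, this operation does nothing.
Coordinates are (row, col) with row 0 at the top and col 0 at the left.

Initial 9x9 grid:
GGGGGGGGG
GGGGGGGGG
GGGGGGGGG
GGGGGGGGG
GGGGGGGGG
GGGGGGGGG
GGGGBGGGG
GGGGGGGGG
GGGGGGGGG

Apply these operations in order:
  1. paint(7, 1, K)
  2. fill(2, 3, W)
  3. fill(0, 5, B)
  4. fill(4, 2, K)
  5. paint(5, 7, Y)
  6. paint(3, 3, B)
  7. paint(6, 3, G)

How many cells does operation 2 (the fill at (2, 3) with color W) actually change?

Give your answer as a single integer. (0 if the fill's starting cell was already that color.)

After op 1 paint(7,1,K):
GGGGGGGGG
GGGGGGGGG
GGGGGGGGG
GGGGGGGGG
GGGGGGGGG
GGGGGGGGG
GGGGBGGGG
GKGGGGGGG
GGGGGGGGG
After op 2 fill(2,3,W) [79 cells changed]:
WWWWWWWWW
WWWWWWWWW
WWWWWWWWW
WWWWWWWWW
WWWWWWWWW
WWWWWWWWW
WWWWBWWWW
WKWWWWWWW
WWWWWWWWW

Answer: 79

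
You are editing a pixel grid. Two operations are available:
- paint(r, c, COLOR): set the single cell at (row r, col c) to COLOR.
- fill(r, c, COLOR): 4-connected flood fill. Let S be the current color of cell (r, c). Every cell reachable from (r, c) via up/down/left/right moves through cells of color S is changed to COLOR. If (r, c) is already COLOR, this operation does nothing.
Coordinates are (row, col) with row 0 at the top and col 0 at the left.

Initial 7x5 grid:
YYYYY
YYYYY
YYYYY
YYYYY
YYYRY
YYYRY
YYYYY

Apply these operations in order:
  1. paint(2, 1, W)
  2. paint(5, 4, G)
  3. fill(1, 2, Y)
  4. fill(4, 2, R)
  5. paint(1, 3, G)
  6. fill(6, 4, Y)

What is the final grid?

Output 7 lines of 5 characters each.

Answer: YYYYY
YYYGY
YWYYY
YYYYY
YYYYY
YYYYG
YYYYY

Derivation:
After op 1 paint(2,1,W):
YYYYY
YYYYY
YWYYY
YYYYY
YYYRY
YYYRY
YYYYY
After op 2 paint(5,4,G):
YYYYY
YYYYY
YWYYY
YYYYY
YYYRY
YYYRG
YYYYY
After op 3 fill(1,2,Y) [0 cells changed]:
YYYYY
YYYYY
YWYYY
YYYYY
YYYRY
YYYRG
YYYYY
After op 4 fill(4,2,R) [31 cells changed]:
RRRRR
RRRRR
RWRRR
RRRRR
RRRRR
RRRRG
RRRRR
After op 5 paint(1,3,G):
RRRRR
RRRGR
RWRRR
RRRRR
RRRRR
RRRRG
RRRRR
After op 6 fill(6,4,Y) [32 cells changed]:
YYYYY
YYYGY
YWYYY
YYYYY
YYYYY
YYYYG
YYYYY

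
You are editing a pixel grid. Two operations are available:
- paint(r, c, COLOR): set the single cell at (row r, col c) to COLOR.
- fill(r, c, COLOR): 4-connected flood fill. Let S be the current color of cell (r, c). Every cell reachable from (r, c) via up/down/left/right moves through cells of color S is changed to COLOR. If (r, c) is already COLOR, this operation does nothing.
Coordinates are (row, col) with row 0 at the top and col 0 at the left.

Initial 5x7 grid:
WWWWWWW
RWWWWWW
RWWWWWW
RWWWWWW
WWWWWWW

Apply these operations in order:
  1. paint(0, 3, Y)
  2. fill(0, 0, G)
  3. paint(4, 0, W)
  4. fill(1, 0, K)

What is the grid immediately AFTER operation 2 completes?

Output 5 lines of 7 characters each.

Answer: GGGYGGG
RGGGGGG
RGGGGGG
RGGGGGG
GGGGGGG

Derivation:
After op 1 paint(0,3,Y):
WWWYWWW
RWWWWWW
RWWWWWW
RWWWWWW
WWWWWWW
After op 2 fill(0,0,G) [31 cells changed]:
GGGYGGG
RGGGGGG
RGGGGGG
RGGGGGG
GGGGGGG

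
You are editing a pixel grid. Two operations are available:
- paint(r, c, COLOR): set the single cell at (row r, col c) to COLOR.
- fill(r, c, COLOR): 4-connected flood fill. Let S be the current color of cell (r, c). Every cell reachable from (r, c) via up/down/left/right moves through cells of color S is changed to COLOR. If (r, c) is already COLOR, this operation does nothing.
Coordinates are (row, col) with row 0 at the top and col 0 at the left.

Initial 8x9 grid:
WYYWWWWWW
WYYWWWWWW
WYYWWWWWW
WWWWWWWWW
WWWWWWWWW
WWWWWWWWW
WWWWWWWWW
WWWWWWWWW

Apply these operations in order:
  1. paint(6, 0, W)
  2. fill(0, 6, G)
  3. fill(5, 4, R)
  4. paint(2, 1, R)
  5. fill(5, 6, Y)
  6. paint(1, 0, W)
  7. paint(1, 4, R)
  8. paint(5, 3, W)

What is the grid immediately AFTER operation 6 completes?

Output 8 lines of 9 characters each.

After op 1 paint(6,0,W):
WYYWWWWWW
WYYWWWWWW
WYYWWWWWW
WWWWWWWWW
WWWWWWWWW
WWWWWWWWW
WWWWWWWWW
WWWWWWWWW
After op 2 fill(0,6,G) [66 cells changed]:
GYYGGGGGG
GYYGGGGGG
GYYGGGGGG
GGGGGGGGG
GGGGGGGGG
GGGGGGGGG
GGGGGGGGG
GGGGGGGGG
After op 3 fill(5,4,R) [66 cells changed]:
RYYRRRRRR
RYYRRRRRR
RYYRRRRRR
RRRRRRRRR
RRRRRRRRR
RRRRRRRRR
RRRRRRRRR
RRRRRRRRR
After op 4 paint(2,1,R):
RYYRRRRRR
RYYRRRRRR
RRYRRRRRR
RRRRRRRRR
RRRRRRRRR
RRRRRRRRR
RRRRRRRRR
RRRRRRRRR
After op 5 fill(5,6,Y) [67 cells changed]:
YYYYYYYYY
YYYYYYYYY
YYYYYYYYY
YYYYYYYYY
YYYYYYYYY
YYYYYYYYY
YYYYYYYYY
YYYYYYYYY
After op 6 paint(1,0,W):
YYYYYYYYY
WYYYYYYYY
YYYYYYYYY
YYYYYYYYY
YYYYYYYYY
YYYYYYYYY
YYYYYYYYY
YYYYYYYYY

Answer: YYYYYYYYY
WYYYYYYYY
YYYYYYYYY
YYYYYYYYY
YYYYYYYYY
YYYYYYYYY
YYYYYYYYY
YYYYYYYYY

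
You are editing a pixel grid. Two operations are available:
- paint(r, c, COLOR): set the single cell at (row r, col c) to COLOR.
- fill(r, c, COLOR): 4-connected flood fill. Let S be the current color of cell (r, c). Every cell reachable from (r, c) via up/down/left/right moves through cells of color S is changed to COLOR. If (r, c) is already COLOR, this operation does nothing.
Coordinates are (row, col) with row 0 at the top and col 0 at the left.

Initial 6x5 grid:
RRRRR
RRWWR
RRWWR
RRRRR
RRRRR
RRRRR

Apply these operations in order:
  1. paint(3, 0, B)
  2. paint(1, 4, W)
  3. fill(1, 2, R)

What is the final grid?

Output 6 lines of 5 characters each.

Answer: RRRRR
RRRRR
RRRRR
BRRRR
RRRRR
RRRRR

Derivation:
After op 1 paint(3,0,B):
RRRRR
RRWWR
RRWWR
BRRRR
RRRRR
RRRRR
After op 2 paint(1,4,W):
RRRRR
RRWWW
RRWWR
BRRRR
RRRRR
RRRRR
After op 3 fill(1,2,R) [5 cells changed]:
RRRRR
RRRRR
RRRRR
BRRRR
RRRRR
RRRRR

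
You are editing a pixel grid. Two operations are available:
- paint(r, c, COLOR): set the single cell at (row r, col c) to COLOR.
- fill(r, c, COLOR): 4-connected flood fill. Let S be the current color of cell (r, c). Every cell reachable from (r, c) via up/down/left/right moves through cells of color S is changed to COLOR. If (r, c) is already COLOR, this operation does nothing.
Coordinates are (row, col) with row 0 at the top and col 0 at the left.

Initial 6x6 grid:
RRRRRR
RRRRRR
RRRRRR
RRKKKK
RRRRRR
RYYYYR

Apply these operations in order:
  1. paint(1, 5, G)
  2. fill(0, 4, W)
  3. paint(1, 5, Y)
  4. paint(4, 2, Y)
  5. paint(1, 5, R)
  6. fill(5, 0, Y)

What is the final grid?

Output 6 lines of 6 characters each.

Answer: YYYYYY
YYYYYR
YYYYYY
YYKKKK
YYYWWW
YYYYYW

Derivation:
After op 1 paint(1,5,G):
RRRRRR
RRRRRG
RRRRRR
RRKKKK
RRRRRR
RYYYYR
After op 2 fill(0,4,W) [27 cells changed]:
WWWWWW
WWWWWG
WWWWWW
WWKKKK
WWWWWW
WYYYYW
After op 3 paint(1,5,Y):
WWWWWW
WWWWWY
WWWWWW
WWKKKK
WWWWWW
WYYYYW
After op 4 paint(4,2,Y):
WWWWWW
WWWWWY
WWWWWW
WWKKKK
WWYWWW
WYYYYW
After op 5 paint(1,5,R):
WWWWWW
WWWWWR
WWWWWW
WWKKKK
WWYWWW
WYYYYW
After op 6 fill(5,0,Y) [22 cells changed]:
YYYYYY
YYYYYR
YYYYYY
YYKKKK
YYYWWW
YYYYYW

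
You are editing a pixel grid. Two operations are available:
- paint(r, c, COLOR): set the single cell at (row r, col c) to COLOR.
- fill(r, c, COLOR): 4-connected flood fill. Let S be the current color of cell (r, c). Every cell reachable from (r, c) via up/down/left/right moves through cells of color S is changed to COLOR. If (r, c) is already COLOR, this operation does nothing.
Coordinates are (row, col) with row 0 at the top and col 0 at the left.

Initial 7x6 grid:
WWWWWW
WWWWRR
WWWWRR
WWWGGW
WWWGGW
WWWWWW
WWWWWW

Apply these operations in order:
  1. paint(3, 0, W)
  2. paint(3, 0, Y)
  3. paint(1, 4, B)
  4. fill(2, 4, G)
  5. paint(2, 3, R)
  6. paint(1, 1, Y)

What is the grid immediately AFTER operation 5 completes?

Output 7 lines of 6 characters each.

Answer: WWWWWW
WWWWBG
WWWRGG
YWWGGW
WWWGGW
WWWWWW
WWWWWW

Derivation:
After op 1 paint(3,0,W):
WWWWWW
WWWWRR
WWWWRR
WWWGGW
WWWGGW
WWWWWW
WWWWWW
After op 2 paint(3,0,Y):
WWWWWW
WWWWRR
WWWWRR
YWWGGW
WWWGGW
WWWWWW
WWWWWW
After op 3 paint(1,4,B):
WWWWWW
WWWWBR
WWWWRR
YWWGGW
WWWGGW
WWWWWW
WWWWWW
After op 4 fill(2,4,G) [3 cells changed]:
WWWWWW
WWWWBG
WWWWGG
YWWGGW
WWWGGW
WWWWWW
WWWWWW
After op 5 paint(2,3,R):
WWWWWW
WWWWBG
WWWRGG
YWWGGW
WWWGGW
WWWWWW
WWWWWW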